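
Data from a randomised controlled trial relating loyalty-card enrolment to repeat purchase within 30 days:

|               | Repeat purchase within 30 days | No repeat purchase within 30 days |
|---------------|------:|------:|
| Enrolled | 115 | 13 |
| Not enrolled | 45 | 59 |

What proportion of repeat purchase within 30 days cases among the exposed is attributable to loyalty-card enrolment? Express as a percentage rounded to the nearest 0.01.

Cells: a = 115, b = 13, c = 45, d = 59.
Risk in exposed = 115/128 = 0.89844; risk in unexposed = 45/104 = 0.43269.
RR = 0.89844/0.43269 = 2.07639
AR% = (RR − 1)/RR × 100 = (2.07639 − 1)/2.07639 × 100 = 51.8395%

51.84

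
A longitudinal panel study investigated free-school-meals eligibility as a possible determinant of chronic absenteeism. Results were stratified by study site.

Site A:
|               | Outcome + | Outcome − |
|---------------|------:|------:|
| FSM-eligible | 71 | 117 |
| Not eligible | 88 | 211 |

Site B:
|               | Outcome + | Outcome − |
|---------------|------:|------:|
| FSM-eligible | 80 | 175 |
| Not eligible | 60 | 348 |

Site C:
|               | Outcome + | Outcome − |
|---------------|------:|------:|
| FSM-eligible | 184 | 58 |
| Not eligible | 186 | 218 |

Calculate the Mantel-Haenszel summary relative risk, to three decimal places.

RR_MH = Σ(aᵢ·n₀ᵢ/nᵢ) / Σ(cᵢ·n₁ᵢ/nᵢ), with n₁ᵢ = aᵢ+bᵢ (exposed), n₀ᵢ = cᵢ+dᵢ (unexposed), nᵢ = n₁ᵢ+n₀ᵢ.
Stratum 1 (Site A): n₁ = 188, n₀ = 299, n = 487; a·n₀/n = 71·299/487 = 43.5914; c·n₁/n = 88·188/487 = 33.9713
Stratum 2 (Site B): n₁ = 255, n₀ = 408, n = 663; a·n₀/n = 80·408/663 = 49.2308; c·n₁/n = 60·255/663 = 23.0769
Stratum 3 (Site C): n₁ = 242, n₀ = 404, n = 646; a·n₀/n = 184·404/646 = 115.0712; c·n₁/n = 186·242/646 = 69.6780
RR_MH = (43.5914 + 49.2308 + 115.0712) / (33.9713 + 23.0769 + 69.6780) = 207.8934 / 126.7262 = 1.64049

1.640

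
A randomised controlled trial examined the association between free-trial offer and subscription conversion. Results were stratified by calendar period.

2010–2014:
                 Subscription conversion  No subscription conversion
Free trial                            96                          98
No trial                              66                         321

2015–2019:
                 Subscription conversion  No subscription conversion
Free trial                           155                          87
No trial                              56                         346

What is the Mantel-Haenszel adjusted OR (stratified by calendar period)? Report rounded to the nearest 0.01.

7.29

OR_MH = Σ(aᵢdᵢ/nᵢ) / Σ(bᵢcᵢ/nᵢ), where nᵢ is the stratum total.
Stratum 1 (2010–2014): n = 581; a·d/n = 96·321/581 = 53.0396; b·c/n = 98·66/581 = 11.1325
Stratum 2 (2015–2019): n = 644; a·d/n = 155·346/644 = 83.2764; b·c/n = 87·56/644 = 7.5652
OR_MH = (53.0396 + 83.2764) / (11.1325 + 7.5652) = 136.3160 / 18.6977 = 7.29050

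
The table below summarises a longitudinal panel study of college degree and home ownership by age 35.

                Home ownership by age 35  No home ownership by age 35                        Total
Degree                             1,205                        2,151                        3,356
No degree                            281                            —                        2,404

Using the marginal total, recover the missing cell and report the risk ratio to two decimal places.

3.07

The missing cell is in the unexposed row: 2404 − 281 = 2123.
So a = 1205, b = 2151, c = 281, d = 2123.
RR = [a/(a+b)] / [c/(c+d)] = (1205/3356) / (281/2404) = 0.35906/0.11689 = 3.07180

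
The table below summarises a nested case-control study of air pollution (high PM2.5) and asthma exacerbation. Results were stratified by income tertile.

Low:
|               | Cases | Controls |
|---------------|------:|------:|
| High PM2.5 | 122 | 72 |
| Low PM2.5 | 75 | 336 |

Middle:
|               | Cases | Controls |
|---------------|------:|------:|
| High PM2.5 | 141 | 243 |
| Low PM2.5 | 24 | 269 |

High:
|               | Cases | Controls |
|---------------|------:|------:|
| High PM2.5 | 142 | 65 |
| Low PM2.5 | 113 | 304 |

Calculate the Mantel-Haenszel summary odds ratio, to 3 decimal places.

6.583

OR_MH = Σ(aᵢdᵢ/nᵢ) / Σ(bᵢcᵢ/nᵢ), where nᵢ is the stratum total.
Stratum 1 (Low): n = 605; a·d/n = 122·336/605 = 67.7554; b·c/n = 72·75/605 = 8.9256
Stratum 2 (Middle): n = 677; a·d/n = 141·269/677 = 56.0251; b·c/n = 243·24/677 = 8.6145
Stratum 3 (High): n = 624; a·d/n = 142·304/624 = 69.1795; b·c/n = 65·113/624 = 11.7708
OR_MH = (67.7554 + 56.0251 + 69.1795) / (8.9256 + 8.6145 + 11.7708) = 192.9600 / 29.3109 = 6.58321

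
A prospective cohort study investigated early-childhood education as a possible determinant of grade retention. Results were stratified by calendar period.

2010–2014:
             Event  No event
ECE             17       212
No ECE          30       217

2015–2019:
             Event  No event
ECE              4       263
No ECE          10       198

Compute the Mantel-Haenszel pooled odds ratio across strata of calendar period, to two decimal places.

0.50

OR_MH = Σ(aᵢdᵢ/nᵢ) / Σ(bᵢcᵢ/nᵢ), where nᵢ is the stratum total.
Stratum 1 (2010–2014): n = 476; a·d/n = 17·217/476 = 7.7500; b·c/n = 212·30/476 = 13.3613
Stratum 2 (2015–2019): n = 475; a·d/n = 4·198/475 = 1.6674; b·c/n = 263·10/475 = 5.5368
OR_MH = (7.7500 + 1.6674) / (13.3613 + 5.5368) = 9.4174 / 18.8982 = 0.49832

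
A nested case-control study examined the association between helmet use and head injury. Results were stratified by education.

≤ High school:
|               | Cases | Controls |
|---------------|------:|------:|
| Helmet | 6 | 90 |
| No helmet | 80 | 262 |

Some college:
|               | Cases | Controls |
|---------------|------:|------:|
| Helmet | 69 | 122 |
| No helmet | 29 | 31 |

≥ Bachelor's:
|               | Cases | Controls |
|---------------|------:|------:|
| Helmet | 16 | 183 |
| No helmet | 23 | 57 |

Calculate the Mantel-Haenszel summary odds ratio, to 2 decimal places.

OR_MH = Σ(aᵢdᵢ/nᵢ) / Σ(bᵢcᵢ/nᵢ), where nᵢ is the stratum total.
Stratum 1 (≤ High school): n = 438; a·d/n = 6·262/438 = 3.5890; b·c/n = 90·80/438 = 16.4384
Stratum 2 (Some college): n = 251; a·d/n = 69·31/251 = 8.5219; b·c/n = 122·29/251 = 14.0956
Stratum 3 (≥ Bachelor's): n = 279; a·d/n = 16·57/279 = 3.2688; b·c/n = 183·23/279 = 15.0860
OR_MH = (3.5890 + 8.5219 + 3.2688) / (16.4384 + 14.0956 + 15.0860) = 15.3798 / 45.6200 = 0.33713

0.34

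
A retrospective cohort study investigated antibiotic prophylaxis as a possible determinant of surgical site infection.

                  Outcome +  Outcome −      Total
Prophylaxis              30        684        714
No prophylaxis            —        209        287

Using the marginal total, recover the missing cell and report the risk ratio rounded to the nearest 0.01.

The missing cell is in the unexposed row: 287 − 209 = 78.
So a = 30, b = 684, c = 78, d = 209.
RR = [a/(a+b)] / [c/(c+d)] = (30/714) / (78/287) = 0.04202/0.27178 = 0.15460

0.15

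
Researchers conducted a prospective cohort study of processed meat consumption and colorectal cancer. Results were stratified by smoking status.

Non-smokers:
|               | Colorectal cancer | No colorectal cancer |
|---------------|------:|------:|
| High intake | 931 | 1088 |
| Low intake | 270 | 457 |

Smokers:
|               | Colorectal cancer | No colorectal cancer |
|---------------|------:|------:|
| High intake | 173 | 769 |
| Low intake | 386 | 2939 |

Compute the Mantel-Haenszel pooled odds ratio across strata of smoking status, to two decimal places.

OR_MH = Σ(aᵢdᵢ/nᵢ) / Σ(bᵢcᵢ/nᵢ), where nᵢ is the stratum total.
Stratum 1 (Non-smokers): n = 2746; a·d/n = 931·457/2746 = 154.9406; b·c/n = 1088·270/2746 = 106.9774
Stratum 2 (Smokers): n = 4267; a·d/n = 173·2939/4267 = 119.1580; b·c/n = 769·386/4267 = 69.5650
OR_MH = (154.9406 + 119.1580) / (106.9774 + 69.5650) = 274.0986 / 176.5425 = 1.55259

1.55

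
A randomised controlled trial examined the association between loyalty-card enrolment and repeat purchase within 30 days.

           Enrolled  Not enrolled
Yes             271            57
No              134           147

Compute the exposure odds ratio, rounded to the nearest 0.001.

Reading the table with exposure as columns: a = 271 (Enrolled, case), b = 134 (Enrolled, non-case), c = 57 (Not enrolled, case), d = 147.
OR = (a·d)/(b·c) = (271 × 147) / (134 × 57) = 39837 / 7638 = 5.21563
The odds of repeat purchase within 30 days are about 5.22 times as high in the enrolled group.

5.216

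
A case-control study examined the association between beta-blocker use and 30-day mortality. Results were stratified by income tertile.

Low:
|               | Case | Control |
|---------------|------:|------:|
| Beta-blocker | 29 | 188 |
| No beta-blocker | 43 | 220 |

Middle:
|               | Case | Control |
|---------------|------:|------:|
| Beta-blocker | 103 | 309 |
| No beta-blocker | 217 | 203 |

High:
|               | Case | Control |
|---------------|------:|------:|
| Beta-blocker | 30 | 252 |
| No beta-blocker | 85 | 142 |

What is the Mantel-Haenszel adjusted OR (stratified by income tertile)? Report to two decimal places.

0.34

OR_MH = Σ(aᵢdᵢ/nᵢ) / Σ(bᵢcᵢ/nᵢ), where nᵢ is the stratum total.
Stratum 1 (Low): n = 480; a·d/n = 29·220/480 = 13.2917; b·c/n = 188·43/480 = 16.8417
Stratum 2 (Middle): n = 832; a·d/n = 103·203/832 = 25.1310; b·c/n = 309·217/832 = 80.5925
Stratum 3 (High): n = 509; a·d/n = 30·142/509 = 8.3694; b·c/n = 252·85/509 = 42.0825
OR_MH = (13.2917 + 25.1310 + 8.3694) / (16.8417 + 80.5925 + 42.0825) = 46.7920 / 139.5167 = 0.33539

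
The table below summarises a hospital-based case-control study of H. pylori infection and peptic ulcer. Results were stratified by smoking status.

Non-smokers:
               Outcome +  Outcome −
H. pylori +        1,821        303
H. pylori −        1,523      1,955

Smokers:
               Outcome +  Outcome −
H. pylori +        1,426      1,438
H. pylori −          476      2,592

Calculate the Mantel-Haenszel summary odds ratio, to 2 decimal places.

6.36

OR_MH = Σ(aᵢdᵢ/nᵢ) / Σ(bᵢcᵢ/nᵢ), where nᵢ is the stratum total.
Stratum 1 (Non-smokers): n = 5602; a·d/n = 1821·1955/5602 = 635.4971; b·c/n = 303·1523/5602 = 82.3758
Stratum 2 (Smokers): n = 5932; a·d/n = 1426·2592/5932 = 623.0937; b·c/n = 1438·476/5932 = 115.3891
OR_MH = (635.4971 + 623.0937) / (82.3758 + 115.3891) = 1258.5909 / 197.7648 = 6.36408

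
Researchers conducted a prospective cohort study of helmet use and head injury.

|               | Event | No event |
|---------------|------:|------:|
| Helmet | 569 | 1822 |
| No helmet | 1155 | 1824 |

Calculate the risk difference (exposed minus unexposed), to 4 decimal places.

-0.1497

Cells: a = 569, b = 1822, c = 1155, d = 1824.
Risk in exposed = 569/2391 = 0.237976; risk in unexposed = 1155/2979 = 0.387714.
Risk difference = 0.237976 − 0.387714 = -0.149738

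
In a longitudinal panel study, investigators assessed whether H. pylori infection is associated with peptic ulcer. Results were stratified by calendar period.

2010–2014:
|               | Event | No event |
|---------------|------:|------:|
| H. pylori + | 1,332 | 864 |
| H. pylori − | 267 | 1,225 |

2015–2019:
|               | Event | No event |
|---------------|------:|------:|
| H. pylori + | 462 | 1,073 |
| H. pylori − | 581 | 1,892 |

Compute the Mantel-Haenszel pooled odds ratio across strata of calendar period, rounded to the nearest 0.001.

OR_MH = Σ(aᵢdᵢ/nᵢ) / Σ(bᵢcᵢ/nᵢ), where nᵢ is the stratum total.
Stratum 1 (2010–2014): n = 3688; a·d/n = 1332·1225/3688 = 442.4349; b·c/n = 864·267/3688 = 62.5510
Stratum 2 (2015–2019): n = 4008; a·d/n = 462·1892/4008 = 218.0898; b·c/n = 1073·581/4008 = 155.5422
OR_MH = (442.4349 + 218.0898) / (62.5510 + 155.5422) = 660.5247 / 218.0931 = 3.02864

3.029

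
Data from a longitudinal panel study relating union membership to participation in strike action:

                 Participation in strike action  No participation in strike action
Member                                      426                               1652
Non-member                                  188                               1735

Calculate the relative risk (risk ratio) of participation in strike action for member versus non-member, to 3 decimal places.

2.097

Cells: a = 426, b = 1652, c = 188, d = 1735.
Risk in exposed = 426/2078 = 0.20500; risk in unexposed = 188/1923 = 0.09776.
RR = 0.20500 / 0.09776 = 2.09694
The risk among the exposed is 2.10 times that among the unexposed.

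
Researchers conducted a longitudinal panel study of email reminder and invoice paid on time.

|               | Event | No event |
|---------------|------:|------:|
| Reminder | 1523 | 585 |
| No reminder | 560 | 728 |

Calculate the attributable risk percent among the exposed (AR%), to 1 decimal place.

Cells: a = 1523, b = 585, c = 560, d = 728.
Risk in exposed = 1523/2108 = 0.72249; risk in unexposed = 560/1288 = 0.43478.
RR = 0.72249/0.43478 = 1.66172
AR% = (RR − 1)/RR × 100 = (1.66172 − 1)/1.66172 × 100 = 39.8213%

39.8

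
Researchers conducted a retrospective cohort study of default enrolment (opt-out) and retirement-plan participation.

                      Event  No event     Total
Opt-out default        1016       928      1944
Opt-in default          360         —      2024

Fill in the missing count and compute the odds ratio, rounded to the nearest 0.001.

5.061

The missing cell is in the unexposed row: 2024 − 360 = 1664.
So a = 1016, b = 928, c = 360, d = 1664.
OR = (a·d)/(b·c) = (1016 × 1664) / (928 × 360) = 1690624 / 334080 = 5.06054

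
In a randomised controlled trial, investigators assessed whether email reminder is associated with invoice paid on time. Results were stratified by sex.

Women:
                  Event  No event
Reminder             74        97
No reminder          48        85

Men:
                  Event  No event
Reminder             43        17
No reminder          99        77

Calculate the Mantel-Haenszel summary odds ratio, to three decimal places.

1.547

OR_MH = Σ(aᵢdᵢ/nᵢ) / Σ(bᵢcᵢ/nᵢ), where nᵢ is the stratum total.
Stratum 1 (Women): n = 304; a·d/n = 74·85/304 = 20.6908; b·c/n = 97·48/304 = 15.3158
Stratum 2 (Men): n = 236; a·d/n = 43·77/236 = 14.0297; b·c/n = 17·99/236 = 7.1314
OR_MH = (20.6908 + 14.0297) / (15.3158 + 7.1314) = 34.7205 / 22.4471 = 1.54676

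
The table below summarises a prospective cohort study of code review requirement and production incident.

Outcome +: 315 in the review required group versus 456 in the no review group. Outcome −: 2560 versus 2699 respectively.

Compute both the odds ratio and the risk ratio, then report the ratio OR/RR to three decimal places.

From the description: a = 315, b = 2560, c = 456, d = 2699.
OR = (315·2699)/(2560·456) = 850185/1167360 = 0.72830
Risk in exposed = 315/2875 = 0.10957; risk in unexposed = 456/3155 = 0.14453; RR = 0.75807
OR/RR = 0.72830 / 0.75807 = 0.96073
The outcome is not rare, so the OR lies further from 1 than the RR.

0.961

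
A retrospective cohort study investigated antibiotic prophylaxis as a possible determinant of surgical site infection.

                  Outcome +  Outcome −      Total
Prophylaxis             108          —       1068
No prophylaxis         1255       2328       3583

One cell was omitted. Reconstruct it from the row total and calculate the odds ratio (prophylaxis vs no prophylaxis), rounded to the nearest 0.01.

0.21

The missing cell is in the exposed row: 1068 − 108 = 960.
So a = 108, b = 960, c = 1255, d = 2328.
OR = (a·d)/(b·c) = (108 × 2328) / (960 × 1255) = 251424 / 1204800 = 0.20869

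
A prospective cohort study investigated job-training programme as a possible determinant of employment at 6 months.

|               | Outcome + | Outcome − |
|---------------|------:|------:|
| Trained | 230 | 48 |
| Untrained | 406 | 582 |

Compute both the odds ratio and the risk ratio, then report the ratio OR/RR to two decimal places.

3.41

Cells: a = 230, b = 48, c = 406, d = 582.
OR = (230·582)/(48·406) = 133860/19488 = 6.86884
Risk in exposed = 230/278 = 0.82734; risk in unexposed = 406/988 = 0.41093; RR = 2.01333
OR/RR = 6.86884 / 2.01333 = 3.41169
The outcome is not rare, so the OR lies further from 1 than the RR.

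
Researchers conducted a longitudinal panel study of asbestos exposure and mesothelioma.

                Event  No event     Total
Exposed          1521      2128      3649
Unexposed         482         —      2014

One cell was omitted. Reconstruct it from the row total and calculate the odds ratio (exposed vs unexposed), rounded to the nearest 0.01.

2.27

The missing cell is in the unexposed row: 2014 − 482 = 1532.
So a = 1521, b = 2128, c = 482, d = 1532.
OR = (a·d)/(b·c) = (1521 × 1532) / (2128 × 482) = 2330172 / 1025696 = 2.27180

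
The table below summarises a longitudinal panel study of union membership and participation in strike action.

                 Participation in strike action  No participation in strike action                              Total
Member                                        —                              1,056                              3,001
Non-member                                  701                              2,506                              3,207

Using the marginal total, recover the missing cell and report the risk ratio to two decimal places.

The missing cell is in the exposed row: 3001 − 1056 = 1945.
So a = 1945, b = 1056, c = 701, d = 2506.
RR = [a/(a+b)] / [c/(c+d)] = (1945/3001) / (701/3207) = 0.64812/0.21858 = 2.96507

2.97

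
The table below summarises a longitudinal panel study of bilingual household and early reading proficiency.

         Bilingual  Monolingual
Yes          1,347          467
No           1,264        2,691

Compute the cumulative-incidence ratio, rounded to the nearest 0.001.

3.489

Reading the table with exposure as columns: a = 1347 (Bilingual, case), b = 1264 (Bilingual, non-case), c = 467 (Monolingual, case), d = 2691.
Risk in exposed = 1347/2611 = 0.51589; risk in unexposed = 467/3158 = 0.14788.
RR = 0.51589 / 0.14788 = 3.48864
The risk among the exposed is 3.49 times that among the unexposed.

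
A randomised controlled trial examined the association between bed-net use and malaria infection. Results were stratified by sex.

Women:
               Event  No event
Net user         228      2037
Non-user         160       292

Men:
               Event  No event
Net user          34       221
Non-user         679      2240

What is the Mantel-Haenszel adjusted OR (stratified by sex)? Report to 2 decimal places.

0.29

OR_MH = Σ(aᵢdᵢ/nᵢ) / Σ(bᵢcᵢ/nᵢ), where nᵢ is the stratum total.
Stratum 1 (Women): n = 2717; a·d/n = 228·292/2717 = 24.5035; b·c/n = 2037·160/2717 = 119.9558
Stratum 2 (Men): n = 3174; a·d/n = 34·2240/3174 = 23.9950; b·c/n = 221·679/3174 = 47.2776
OR_MH = (24.5035 + 23.9950) / (119.9558 + 47.2776) = 48.4985 / 167.2334 = 0.29000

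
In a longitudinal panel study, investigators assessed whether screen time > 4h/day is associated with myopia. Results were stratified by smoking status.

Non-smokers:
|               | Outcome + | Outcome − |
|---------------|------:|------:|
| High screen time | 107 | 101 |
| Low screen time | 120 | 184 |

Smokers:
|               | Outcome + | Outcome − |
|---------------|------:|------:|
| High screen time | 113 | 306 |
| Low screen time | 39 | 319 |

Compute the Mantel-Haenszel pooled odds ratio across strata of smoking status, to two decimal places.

2.17

OR_MH = Σ(aᵢdᵢ/nᵢ) / Σ(bᵢcᵢ/nᵢ), where nᵢ is the stratum total.
Stratum 1 (Non-smokers): n = 512; a·d/n = 107·184/512 = 38.4531; b·c/n = 101·120/512 = 23.6719
Stratum 2 (Smokers): n = 777; a·d/n = 113·319/777 = 46.3925; b·c/n = 306·39/777 = 15.3591
OR_MH = (38.4531 + 46.3925) / (23.6719 + 15.3591) = 84.8457 / 39.0309 = 2.17380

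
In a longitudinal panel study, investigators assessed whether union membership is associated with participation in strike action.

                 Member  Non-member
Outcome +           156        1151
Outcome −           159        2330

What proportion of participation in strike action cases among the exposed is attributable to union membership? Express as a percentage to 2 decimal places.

Reading the table with exposure as columns: a = 156 (Member, case), b = 159 (Member, non-case), c = 1151 (Non-member, case), d = 2330.
Risk in exposed = 156/315 = 0.49524; risk in unexposed = 1151/3481 = 0.33065.
RR = 0.49524/0.33065 = 1.49776
AR% = (RR − 1)/RR × 100 = (1.49776 − 1)/1.49776 × 100 = 33.2337%

33.23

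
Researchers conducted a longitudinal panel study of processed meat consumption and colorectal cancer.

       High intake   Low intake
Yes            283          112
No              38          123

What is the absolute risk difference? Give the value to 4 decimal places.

0.4050

Reading the table with exposure as columns: a = 283 (High intake, case), b = 38 (High intake, non-case), c = 112 (Low intake, case), d = 123.
Risk in exposed = 283/321 = 0.881620; risk in unexposed = 112/235 = 0.476596.
Risk difference = 0.881620 − 0.476596 = 0.405024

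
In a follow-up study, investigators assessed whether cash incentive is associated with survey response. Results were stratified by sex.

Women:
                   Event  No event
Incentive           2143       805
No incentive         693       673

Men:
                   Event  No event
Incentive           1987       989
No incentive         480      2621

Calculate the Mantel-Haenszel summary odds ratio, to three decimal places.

OR_MH = Σ(aᵢdᵢ/nᵢ) / Σ(bᵢcᵢ/nᵢ), where nᵢ is the stratum total.
Stratum 1 (Women): n = 4314; a·d/n = 2143·673/4314 = 334.3159; b·c/n = 805·693/4314 = 129.3150
Stratum 2 (Men): n = 6077; a·d/n = 1987·2621/6077 = 856.9898; b·c/n = 989·480/6077 = 78.1175
OR_MH = (334.3159 + 856.9898) / (129.3150 + 78.1175) = 1191.3057 / 207.4325 = 5.74310

5.743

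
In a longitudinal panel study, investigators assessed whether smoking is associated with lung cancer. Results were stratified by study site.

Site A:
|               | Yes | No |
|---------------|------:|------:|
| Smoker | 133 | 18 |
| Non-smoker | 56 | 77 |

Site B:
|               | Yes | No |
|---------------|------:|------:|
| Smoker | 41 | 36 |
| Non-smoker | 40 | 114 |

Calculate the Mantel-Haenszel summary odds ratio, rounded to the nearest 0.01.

OR_MH = Σ(aᵢdᵢ/nᵢ) / Σ(bᵢcᵢ/nᵢ), where nᵢ is the stratum total.
Stratum 1 (Site A): n = 284; a·d/n = 133·77/284 = 36.0599; b·c/n = 18·56/284 = 3.5493
Stratum 2 (Site B): n = 231; a·d/n = 41·114/231 = 20.2338; b·c/n = 36·40/231 = 6.2338
OR_MH = (36.0599 + 20.2338) / (3.5493 + 6.2338) = 56.2936 / 9.7831 = 5.75419

5.75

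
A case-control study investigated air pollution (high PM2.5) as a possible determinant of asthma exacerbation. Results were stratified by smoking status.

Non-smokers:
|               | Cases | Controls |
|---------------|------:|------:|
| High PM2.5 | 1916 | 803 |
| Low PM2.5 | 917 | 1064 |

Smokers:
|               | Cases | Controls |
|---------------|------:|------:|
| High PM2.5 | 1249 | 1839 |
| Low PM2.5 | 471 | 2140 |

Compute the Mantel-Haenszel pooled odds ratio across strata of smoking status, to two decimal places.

OR_MH = Σ(aᵢdᵢ/nᵢ) / Σ(bᵢcᵢ/nᵢ), where nᵢ is the stratum total.
Stratum 1 (Non-smokers): n = 4700; a·d/n = 1916·1064/4700 = 433.7498; b·c/n = 803·917/4700 = 156.6704
Stratum 2 (Smokers): n = 5699; a·d/n = 1249·2140/5699 = 469.0051; b·c/n = 1839·471/5699 = 151.9861
OR_MH = (433.7498 + 469.0051) / (156.6704 + 151.9861) = 902.7549 / 308.6566 = 2.92479

2.92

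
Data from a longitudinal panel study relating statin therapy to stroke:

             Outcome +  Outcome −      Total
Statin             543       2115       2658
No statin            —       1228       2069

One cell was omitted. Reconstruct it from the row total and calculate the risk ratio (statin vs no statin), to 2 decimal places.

The missing cell is in the unexposed row: 2069 − 1228 = 841.
So a = 543, b = 2115, c = 841, d = 1228.
RR = [a/(a+b)] / [c/(c+d)] = (543/2658) / (841/2069) = 0.20429/0.40648 = 0.50258

0.50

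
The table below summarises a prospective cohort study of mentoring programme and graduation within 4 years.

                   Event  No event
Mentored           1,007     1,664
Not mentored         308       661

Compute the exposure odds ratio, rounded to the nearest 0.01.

1.30

Cells: a = 1007, b = 1664, c = 308, d = 661.
OR = (a·d)/(b·c) = (1007 × 661) / (1664 × 308) = 665627 / 512512 = 1.29875
The odds of graduation within 4 years are about 1.30 times as high in the mentored group.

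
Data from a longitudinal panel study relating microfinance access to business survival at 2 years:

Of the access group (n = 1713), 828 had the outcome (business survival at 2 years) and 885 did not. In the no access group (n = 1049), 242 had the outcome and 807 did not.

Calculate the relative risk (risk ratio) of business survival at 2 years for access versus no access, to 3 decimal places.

From the description: a = 828, b = 885, c = 242, d = 807.
Risk in exposed = 828/1713 = 0.48336; risk in unexposed = 242/1049 = 0.23070.
RR = 0.48336 / 0.23070 = 2.09524
The risk among the exposed is 2.10 times that among the unexposed.

2.095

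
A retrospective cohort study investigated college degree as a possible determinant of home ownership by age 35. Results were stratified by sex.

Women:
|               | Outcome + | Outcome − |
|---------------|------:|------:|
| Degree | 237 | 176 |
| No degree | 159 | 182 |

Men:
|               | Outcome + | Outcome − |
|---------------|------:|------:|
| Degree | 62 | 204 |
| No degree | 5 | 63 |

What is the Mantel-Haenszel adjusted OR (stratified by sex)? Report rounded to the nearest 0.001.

OR_MH = Σ(aᵢdᵢ/nᵢ) / Σ(bᵢcᵢ/nᵢ), where nᵢ is the stratum total.
Stratum 1 (Women): n = 754; a·d/n = 237·182/754 = 57.2069; b·c/n = 176·159/754 = 37.1141
Stratum 2 (Men): n = 334; a·d/n = 62·63/334 = 11.6946; b·c/n = 204·5/334 = 3.0539
OR_MH = (57.2069 + 11.6946) / (37.1141 + 3.0539) = 68.9015 / 40.1680 = 1.71534

1.715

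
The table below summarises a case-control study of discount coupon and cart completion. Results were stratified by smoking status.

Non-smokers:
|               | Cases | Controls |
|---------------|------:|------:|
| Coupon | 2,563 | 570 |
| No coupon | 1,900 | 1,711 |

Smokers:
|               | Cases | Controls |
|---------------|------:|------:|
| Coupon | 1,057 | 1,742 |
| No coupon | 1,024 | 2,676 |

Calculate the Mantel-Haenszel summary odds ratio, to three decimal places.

2.495

OR_MH = Σ(aᵢdᵢ/nᵢ) / Σ(bᵢcᵢ/nᵢ), where nᵢ is the stratum total.
Stratum 1 (Non-smokers): n = 6744; a·d/n = 2563·1711/6744 = 650.2510; b·c/n = 570·1900/6744 = 160.5872
Stratum 2 (Smokers): n = 6499; a·d/n = 1057·2676/6499 = 435.2257; b·c/n = 1742·1024/6499 = 274.4742
OR_MH = (650.2510 + 435.2257) / (160.5872 + 274.4742) = 1085.4768 / 435.0614 = 2.49500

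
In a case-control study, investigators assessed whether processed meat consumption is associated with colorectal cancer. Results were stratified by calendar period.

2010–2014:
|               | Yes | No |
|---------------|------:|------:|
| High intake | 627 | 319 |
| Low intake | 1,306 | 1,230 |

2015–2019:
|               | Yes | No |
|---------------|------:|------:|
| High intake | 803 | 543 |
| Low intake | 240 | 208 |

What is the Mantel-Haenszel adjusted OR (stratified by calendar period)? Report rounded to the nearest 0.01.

1.64

OR_MH = Σ(aᵢdᵢ/nᵢ) / Σ(bᵢcᵢ/nᵢ), where nᵢ is the stratum total.
Stratum 1 (2010–2014): n = 3482; a·d/n = 627·1230/3482 = 221.4848; b·c/n = 319·1306/3482 = 119.6479
Stratum 2 (2015–2019): n = 1794; a·d/n = 803·208/1794 = 93.1014; b·c/n = 543·240/1794 = 72.6421
OR_MH = (221.4848 + 93.1014) / (119.6479 + 72.6421) = 314.5862 / 192.2900 = 1.63600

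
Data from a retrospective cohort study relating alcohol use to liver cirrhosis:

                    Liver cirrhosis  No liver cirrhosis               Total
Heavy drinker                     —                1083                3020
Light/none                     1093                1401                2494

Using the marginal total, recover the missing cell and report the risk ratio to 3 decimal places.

1.464

The missing cell is in the exposed row: 3020 − 1083 = 1937.
So a = 1937, b = 1083, c = 1093, d = 1401.
RR = [a/(a+b)] / [c/(c+d)] = (1937/3020) / (1093/2494) = 0.64139/0.43825 = 1.46352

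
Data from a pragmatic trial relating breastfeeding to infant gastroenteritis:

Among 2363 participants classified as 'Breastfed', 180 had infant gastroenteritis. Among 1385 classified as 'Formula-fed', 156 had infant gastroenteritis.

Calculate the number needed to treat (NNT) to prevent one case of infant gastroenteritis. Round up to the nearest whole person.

28

Risk in treated group = 180/2363 = 0.07617; risk in control = 156/1385 = 0.11264.
Absolute risk reduction = 0.11264 − 0.07617 = 0.03646
NNT = 1 / ARR = 1 / 0.03646 = 27.427 → round up → 28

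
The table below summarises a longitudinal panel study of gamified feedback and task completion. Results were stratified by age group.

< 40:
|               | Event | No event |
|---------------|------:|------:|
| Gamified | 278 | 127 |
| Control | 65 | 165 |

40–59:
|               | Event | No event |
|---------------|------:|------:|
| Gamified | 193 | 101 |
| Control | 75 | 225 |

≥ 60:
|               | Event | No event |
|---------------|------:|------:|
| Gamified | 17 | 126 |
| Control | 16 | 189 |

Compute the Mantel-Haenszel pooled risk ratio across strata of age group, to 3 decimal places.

RR_MH = Σ(aᵢ·n₀ᵢ/nᵢ) / Σ(cᵢ·n₁ᵢ/nᵢ), with n₁ᵢ = aᵢ+bᵢ (exposed), n₀ᵢ = cᵢ+dᵢ (unexposed), nᵢ = n₁ᵢ+n₀ᵢ.
Stratum 1 (< 40): n₁ = 405, n₀ = 230, n = 635; a·n₀/n = 278·230/635 = 100.6929; c·n₁/n = 65·405/635 = 41.4567
Stratum 2 (40–59): n₁ = 294, n₀ = 300, n = 594; a·n₀/n = 193·300/594 = 97.4747; c·n₁/n = 75·294/594 = 37.1212
Stratum 3 (≥ 60): n₁ = 143, n₀ = 205, n = 348; a·n₀/n = 17·205/348 = 10.0144; c·n₁/n = 16·143/348 = 6.5747
RR_MH = (100.6929 + 97.4747 + 10.0144) / (41.4567 + 37.1212 + 6.5747) = 208.1820 / 85.1526 = 2.44481

2.445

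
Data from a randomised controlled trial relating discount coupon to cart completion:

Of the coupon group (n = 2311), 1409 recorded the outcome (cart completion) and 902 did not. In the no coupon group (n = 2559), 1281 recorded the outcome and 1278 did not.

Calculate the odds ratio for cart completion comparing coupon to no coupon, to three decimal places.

1.558

From the description: a = 1409, b = 902, c = 1281, d = 1278.
OR = (a·d)/(b·c) = (1409 × 1278) / (902 × 1281) = 1800702 / 1155462 = 1.55843
The odds of cart completion are about 1.56 times as high in the coupon group.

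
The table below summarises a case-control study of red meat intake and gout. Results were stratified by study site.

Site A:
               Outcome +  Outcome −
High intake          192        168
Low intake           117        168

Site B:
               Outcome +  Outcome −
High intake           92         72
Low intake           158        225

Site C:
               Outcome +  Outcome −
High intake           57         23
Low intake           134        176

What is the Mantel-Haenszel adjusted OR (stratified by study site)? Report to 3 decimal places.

1.919

OR_MH = Σ(aᵢdᵢ/nᵢ) / Σ(bᵢcᵢ/nᵢ), where nᵢ is the stratum total.
Stratum 1 (Site A): n = 645; a·d/n = 192·168/645 = 50.0093; b·c/n = 168·117/645 = 30.4744
Stratum 2 (Site B): n = 547; a·d/n = 92·225/547 = 37.8428; b·c/n = 72·158/547 = 20.7971
Stratum 3 (Site C): n = 390; a·d/n = 57·176/390 = 25.7231; b·c/n = 23·134/390 = 7.9026
OR_MH = (50.0093 + 37.8428 + 25.7231) / (30.4744 + 20.7971 + 7.9026) = 113.5752 / 59.1741 = 1.91934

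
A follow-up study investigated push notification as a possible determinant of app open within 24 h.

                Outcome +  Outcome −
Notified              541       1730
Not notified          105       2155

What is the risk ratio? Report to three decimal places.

5.127

Cells: a = 541, b = 1730, c = 105, d = 2155.
Risk in exposed = 541/2271 = 0.23822; risk in unexposed = 105/2260 = 0.04646.
RR = 0.23822 / 0.04646 = 5.12742
The risk among the exposed is 5.13 times that among the unexposed.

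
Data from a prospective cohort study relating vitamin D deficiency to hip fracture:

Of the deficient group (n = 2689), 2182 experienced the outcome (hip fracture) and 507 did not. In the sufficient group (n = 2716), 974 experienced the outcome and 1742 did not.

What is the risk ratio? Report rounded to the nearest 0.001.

From the description: a = 2182, b = 507, c = 974, d = 1742.
Risk in exposed = 2182/2689 = 0.81145; risk in unexposed = 974/2716 = 0.35862.
RR = 0.81145 / 0.35862 = 2.26274
The risk among the exposed is 2.26 times that among the unexposed.

2.263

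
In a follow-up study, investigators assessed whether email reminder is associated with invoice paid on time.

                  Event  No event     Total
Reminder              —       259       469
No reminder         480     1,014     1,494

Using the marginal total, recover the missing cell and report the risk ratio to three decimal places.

1.394

The missing cell is in the exposed row: 469 − 259 = 210.
So a = 210, b = 259, c = 480, d = 1014.
RR = [a/(a+b)] / [c/(c+d)] = (210/469) / (480/1494) = 0.44776/0.32129 = 1.39366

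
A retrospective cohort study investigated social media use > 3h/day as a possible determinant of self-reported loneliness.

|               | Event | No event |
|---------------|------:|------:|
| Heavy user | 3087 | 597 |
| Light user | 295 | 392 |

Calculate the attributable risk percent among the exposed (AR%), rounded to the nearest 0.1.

Cells: a = 3087, b = 597, c = 295, d = 392.
Risk in exposed = 3087/3684 = 0.83795; risk in unexposed = 295/687 = 0.42940.
RR = 0.83795/0.42940 = 1.95142
AR% = (RR − 1)/RR × 100 = (1.95142 − 1)/1.95142 × 100 = 48.7554%

48.8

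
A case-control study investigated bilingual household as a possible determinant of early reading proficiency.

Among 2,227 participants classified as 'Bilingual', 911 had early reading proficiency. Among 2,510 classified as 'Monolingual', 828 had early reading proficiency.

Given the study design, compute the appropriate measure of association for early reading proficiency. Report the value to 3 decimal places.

From the description: a = 911, b = 1316, c = 828, d = 1682.
This is a case-control study: participants were sampled on outcome status, so risks in the source population cannot be estimated directly — relative risk is not valid here. The odds ratio is the appropriate measure.
OR = (a·d)/(b·c) = (911 × 1682) / (1316 × 828) = 1532302 / 1089648 = 1.40624

1.406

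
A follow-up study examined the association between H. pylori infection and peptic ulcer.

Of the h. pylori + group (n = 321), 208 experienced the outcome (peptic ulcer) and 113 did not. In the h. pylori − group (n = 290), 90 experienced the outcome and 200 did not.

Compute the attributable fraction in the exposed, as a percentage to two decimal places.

52.11

From the description: a = 208, b = 113, c = 90, d = 200.
Risk in exposed = 208/321 = 0.64798; risk in unexposed = 90/290 = 0.31034.
RR = 0.64798/0.31034 = 2.08792
AR% = (RR − 1)/RR × 100 = (2.08792 − 1)/2.08792 × 100 = 52.1054%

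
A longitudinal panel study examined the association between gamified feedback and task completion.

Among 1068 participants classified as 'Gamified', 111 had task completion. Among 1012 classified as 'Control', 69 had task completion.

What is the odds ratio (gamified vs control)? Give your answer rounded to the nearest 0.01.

From the description: a = 111, b = 957, c = 69, d = 943.
OR = (a·d)/(b·c) = (111 × 943) / (957 × 69) = 104673 / 66033 = 1.58516
The odds of task completion are about 1.59 times as high in the gamified group.

1.59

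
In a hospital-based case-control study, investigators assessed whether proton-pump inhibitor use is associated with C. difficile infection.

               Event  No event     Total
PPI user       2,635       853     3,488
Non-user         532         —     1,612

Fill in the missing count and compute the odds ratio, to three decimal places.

The missing cell is in the unexposed row: 1612 − 532 = 1080.
So a = 2635, b = 853, c = 532, d = 1080.
OR = (a·d)/(b·c) = (2635 × 1080) / (853 × 532) = 2845800 / 453796 = 6.27110

6.271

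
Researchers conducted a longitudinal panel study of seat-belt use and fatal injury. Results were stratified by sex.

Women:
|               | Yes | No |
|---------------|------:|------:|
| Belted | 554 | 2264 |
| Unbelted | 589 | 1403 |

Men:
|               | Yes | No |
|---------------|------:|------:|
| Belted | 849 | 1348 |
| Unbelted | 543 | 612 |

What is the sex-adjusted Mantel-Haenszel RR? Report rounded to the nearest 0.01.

0.74

RR_MH = Σ(aᵢ·n₀ᵢ/nᵢ) / Σ(cᵢ·n₁ᵢ/nᵢ), with n₁ᵢ = aᵢ+bᵢ (exposed), n₀ᵢ = cᵢ+dᵢ (unexposed), nᵢ = n₁ᵢ+n₀ᵢ.
Stratum 1 (Women): n₁ = 2818, n₀ = 1992, n = 4810; a·n₀/n = 554·1992/4810 = 229.4320; c·n₁/n = 589·2818/4810 = 345.0732
Stratum 2 (Men): n₁ = 2197, n₀ = 1155, n = 3352; a·n₀/n = 849·1155/3352 = 292.5403; c·n₁/n = 543·2197/3352 = 355.8983
RR_MH = (229.4320 + 292.5403) / (345.0732 + 355.8983) = 521.9723 / 700.9715 = 0.74464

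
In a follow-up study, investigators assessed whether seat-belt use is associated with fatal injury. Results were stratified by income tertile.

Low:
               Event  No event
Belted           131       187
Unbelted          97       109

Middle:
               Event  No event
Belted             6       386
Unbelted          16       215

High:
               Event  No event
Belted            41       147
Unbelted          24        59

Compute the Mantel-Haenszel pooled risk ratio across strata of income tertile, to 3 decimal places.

RR_MH = Σ(aᵢ·n₀ᵢ/nᵢ) / Σ(cᵢ·n₁ᵢ/nᵢ), with n₁ᵢ = aᵢ+bᵢ (exposed), n₀ᵢ = cᵢ+dᵢ (unexposed), nᵢ = n₁ᵢ+n₀ᵢ.
Stratum 1 (Low): n₁ = 318, n₀ = 206, n = 524; a·n₀/n = 131·206/524 = 51.5000; c·n₁/n = 97·318/524 = 58.8664
Stratum 2 (Middle): n₁ = 392, n₀ = 231, n = 623; a·n₀/n = 6·231/623 = 2.2247; c·n₁/n = 16·392/623 = 10.0674
Stratum 3 (High): n₁ = 188, n₀ = 83, n = 271; a·n₀/n = 41·83/271 = 12.5572; c·n₁/n = 24·188/271 = 16.6494
RR_MH = (51.5000 + 2.2247 + 12.5572) / (58.8664 + 10.0674 + 16.6494) = 66.2819 / 85.5833 = 0.77447

0.774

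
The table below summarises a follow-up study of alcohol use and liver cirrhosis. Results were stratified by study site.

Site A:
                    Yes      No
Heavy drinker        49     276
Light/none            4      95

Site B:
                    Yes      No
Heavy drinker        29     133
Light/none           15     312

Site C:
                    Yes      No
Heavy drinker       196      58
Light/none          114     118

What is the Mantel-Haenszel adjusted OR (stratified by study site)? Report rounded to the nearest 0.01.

3.80

OR_MH = Σ(aᵢdᵢ/nᵢ) / Σ(bᵢcᵢ/nᵢ), where nᵢ is the stratum total.
Stratum 1 (Site A): n = 424; a·d/n = 49·95/424 = 10.9788; b·c/n = 276·4/424 = 2.6038
Stratum 2 (Site B): n = 489; a·d/n = 29·312/489 = 18.5031; b·c/n = 133·15/489 = 4.0798
Stratum 3 (Site C): n = 486; a·d/n = 196·118/486 = 47.5885; b·c/n = 58·114/486 = 13.6049
OR_MH = (10.9788 + 18.5031 + 47.5885) / (2.6038 + 4.0798 + 13.6049) = 77.0703 / 20.2885 = 3.79873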